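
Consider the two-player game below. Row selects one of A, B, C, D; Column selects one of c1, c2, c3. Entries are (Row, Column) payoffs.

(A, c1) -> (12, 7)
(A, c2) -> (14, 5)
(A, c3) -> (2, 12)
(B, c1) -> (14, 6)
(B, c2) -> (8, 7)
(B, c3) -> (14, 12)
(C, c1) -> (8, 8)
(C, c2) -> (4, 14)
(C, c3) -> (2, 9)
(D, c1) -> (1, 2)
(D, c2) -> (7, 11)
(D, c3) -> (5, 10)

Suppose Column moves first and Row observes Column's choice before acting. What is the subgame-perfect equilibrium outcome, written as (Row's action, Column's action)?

Row best-responds to each possible Column move:
- c1: BR = B, leader payoff 6.
- c2: BR = A, leader payoff 5.
- c3: BR = B, leader payoff 12.
Column's induced payoffs are 6, 5, 12, so Column commits to c3. Subgame-perfect outcome: (B, c3) with payoffs (14, 12).

(B, c3)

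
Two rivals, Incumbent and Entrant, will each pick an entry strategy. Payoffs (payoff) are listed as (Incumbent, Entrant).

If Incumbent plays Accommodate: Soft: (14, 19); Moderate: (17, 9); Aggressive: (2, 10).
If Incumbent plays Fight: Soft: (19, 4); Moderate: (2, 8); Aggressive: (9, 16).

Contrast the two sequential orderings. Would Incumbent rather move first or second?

If Incumbent leads: Entrant's best replies are Accommodate→Soft, Fight→Aggressive; Incumbent's induced payoffs 14, 9; outcome (Accommodate, Soft), payoffs (14, 19).
If Entrant leads: Incumbent's best replies are Soft→Fight, Moderate→Accommodate, Aggressive→Fight; Entrant's induced payoffs 4, 9, 16; outcome (Fight, Aggressive), payoffs (9, 16).
Incumbent gets 14 moving first and 9 moving second, so Incumbent prefers to move first.

first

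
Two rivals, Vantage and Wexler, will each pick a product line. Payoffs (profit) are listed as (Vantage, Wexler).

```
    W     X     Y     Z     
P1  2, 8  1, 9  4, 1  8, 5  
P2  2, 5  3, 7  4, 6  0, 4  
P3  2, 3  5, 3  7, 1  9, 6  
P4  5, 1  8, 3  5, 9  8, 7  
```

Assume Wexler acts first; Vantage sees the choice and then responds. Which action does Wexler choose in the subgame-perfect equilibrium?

Z

Vantage best-responds to each possible Wexler move:
- W: Vantage compares 2, 2, 2, 5 and picks P4; Wexler would get 1.
- X: Vantage compares 1, 3, 5, 8 and picks P4; Wexler would get 3.
- Y: Vantage compares 4, 4, 7, 5 and picks P3; Wexler would get 1.
- Z: Vantage compares 8, 0, 9, 8 and picks P3; Wexler would get 6.
Among 1, 3, 1, 6, the best is 6 at Z. Subgame-perfect outcome: (P3, Z) with payoffs (9, 6).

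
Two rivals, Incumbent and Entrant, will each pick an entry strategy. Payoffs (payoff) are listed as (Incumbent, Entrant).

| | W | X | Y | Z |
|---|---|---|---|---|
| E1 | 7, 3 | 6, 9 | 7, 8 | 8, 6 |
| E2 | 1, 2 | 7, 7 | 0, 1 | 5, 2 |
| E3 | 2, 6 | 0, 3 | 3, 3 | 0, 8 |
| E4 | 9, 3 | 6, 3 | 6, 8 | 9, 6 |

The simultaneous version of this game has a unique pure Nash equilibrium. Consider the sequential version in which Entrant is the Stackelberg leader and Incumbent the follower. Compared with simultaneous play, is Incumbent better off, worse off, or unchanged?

Incumbent best-responds to each possible Entrant move:
- W → Incumbent plays E4 (best of 7, 1, 2, 9); Entrant gets 3.
- X → Incumbent plays E2 (best of 6, 7, 0, 6); Entrant gets 7.
- Y → Incumbent plays E1 (best of 7, 0, 3, 6); Entrant gets 8.
- Z → Incumbent plays E4 (best of 8, 5, 0, 9); Entrant gets 6.
Among 3, 7, 8, 6, the best is 8 at Y. Subgame-perfect outcome: (E1, Y) with payoffs (7, 8).
For the simultaneous game, intersect best replies.
Incumbent's best replies: W→E4; X→E2; Y→E1; Z→E4.
Entrant's best replies: E1→X; E2→X; E3→Z; E4→Y.
The unique mutual best reply is (E2, X), giving (7, 7).
Incumbent earns 7 sequentially versus 7 at the Nash outcome: unchanged.

unchanged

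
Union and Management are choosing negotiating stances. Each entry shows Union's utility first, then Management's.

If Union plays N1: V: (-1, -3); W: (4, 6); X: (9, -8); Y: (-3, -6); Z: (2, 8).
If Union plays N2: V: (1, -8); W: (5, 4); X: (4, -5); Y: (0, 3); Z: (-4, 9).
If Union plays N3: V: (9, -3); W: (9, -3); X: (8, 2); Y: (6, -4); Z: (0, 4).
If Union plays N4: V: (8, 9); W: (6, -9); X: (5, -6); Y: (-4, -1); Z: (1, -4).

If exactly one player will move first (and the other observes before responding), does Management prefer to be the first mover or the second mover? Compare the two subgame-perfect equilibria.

second

If Union leads: Management's best replies are N1→Z, N2→Z, N3→Z, N4→V; Union's induced payoffs 2, -4, 0, 8; outcome (N4, V), payoffs (8, 9).
If Management leads: Union's best replies are V→N3, W→N3, X→N1, Y→N3, Z→N1; Management's induced payoffs -3, -3, -8, -4, 8; outcome (N1, Z), payoffs (2, 8).
Management gets 8 moving first and 9 moving second, so Management prefers to move second.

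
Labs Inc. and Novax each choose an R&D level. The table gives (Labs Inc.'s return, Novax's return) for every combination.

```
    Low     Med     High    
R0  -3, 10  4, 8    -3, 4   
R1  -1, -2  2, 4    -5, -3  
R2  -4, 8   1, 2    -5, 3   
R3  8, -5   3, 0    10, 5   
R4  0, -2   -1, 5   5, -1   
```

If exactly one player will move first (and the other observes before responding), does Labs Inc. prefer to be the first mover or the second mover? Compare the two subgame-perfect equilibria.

If Labs Inc. leads: Novax's best replies are R0→Low, R1→Med, R2→Low, R3→High, R4→Med; Labs Inc.'s induced payoffs -3, 2, -4, 10, -1; outcome (R3, High), payoffs (10, 5).
If Novax leads: Labs Inc.'s best replies are Low→R3, Med→R0, High→R3; Novax's induced payoffs -5, 8, 5; outcome (R0, Med), payoffs (4, 8).
Labs Inc. gets 10 moving first and 4 moving second, so Labs Inc. prefers to move first.

first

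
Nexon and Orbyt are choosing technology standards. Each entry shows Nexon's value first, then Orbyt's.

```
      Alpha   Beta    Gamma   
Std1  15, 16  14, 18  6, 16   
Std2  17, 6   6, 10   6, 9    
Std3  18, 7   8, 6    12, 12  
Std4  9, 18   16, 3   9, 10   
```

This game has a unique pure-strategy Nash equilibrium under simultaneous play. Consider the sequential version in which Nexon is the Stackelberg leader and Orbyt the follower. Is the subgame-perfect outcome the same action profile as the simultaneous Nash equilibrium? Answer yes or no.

Orbyt best-responds to each possible Nexon move:
- Std1: BR = Beta, leader payoff 14.
- Std2: BR = Beta, leader payoff 6.
- Std3: BR = Gamma, leader payoff 12.
- Std4: BR = Alpha, leader payoff 9.
Maximizing over 14, 6, 12, 9, Nexon chooses Std1. Subgame-perfect outcome: (Std1, Beta) with payoffs (14, 18).
For the simultaneous game, intersect best replies.
Nexon's best replies: Alpha→Std3; Beta→Std4; Gamma→Std3.
Orbyt's best replies: Std1→Beta; Std2→Beta; Std3→Gamma; Std4→Alpha.
Only (Std3, Gamma) has each player best-responding; Nash payoffs (12, 12).
Sequential outcome (Std1, Beta) differs from the Nash profile (Std3, Gamma).

no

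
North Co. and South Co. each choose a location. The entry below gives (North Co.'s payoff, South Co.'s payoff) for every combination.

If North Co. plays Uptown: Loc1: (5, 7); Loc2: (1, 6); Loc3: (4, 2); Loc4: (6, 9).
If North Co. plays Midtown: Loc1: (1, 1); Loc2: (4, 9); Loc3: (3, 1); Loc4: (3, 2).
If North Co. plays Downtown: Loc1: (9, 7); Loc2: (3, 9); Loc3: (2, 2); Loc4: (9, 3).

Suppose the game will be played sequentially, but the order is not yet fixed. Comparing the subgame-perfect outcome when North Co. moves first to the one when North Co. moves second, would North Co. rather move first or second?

first

If North Co. leads: South Co.'s best replies are Uptown→Loc4, Midtown→Loc2, Downtown→Loc2; North Co.'s induced payoffs 6, 4, 3; outcome (Uptown, Loc4), payoffs (6, 9).
If South Co. leads: North Co.'s best replies are Loc1→Downtown, Loc2→Midtown, Loc3→Uptown, Loc4→Downtown; South Co.'s induced payoffs 7, 9, 2, 3; outcome (Midtown, Loc2), payoffs (4, 9).
North Co. gets 6 moving first and 4 moving second, so North Co. prefers to move first.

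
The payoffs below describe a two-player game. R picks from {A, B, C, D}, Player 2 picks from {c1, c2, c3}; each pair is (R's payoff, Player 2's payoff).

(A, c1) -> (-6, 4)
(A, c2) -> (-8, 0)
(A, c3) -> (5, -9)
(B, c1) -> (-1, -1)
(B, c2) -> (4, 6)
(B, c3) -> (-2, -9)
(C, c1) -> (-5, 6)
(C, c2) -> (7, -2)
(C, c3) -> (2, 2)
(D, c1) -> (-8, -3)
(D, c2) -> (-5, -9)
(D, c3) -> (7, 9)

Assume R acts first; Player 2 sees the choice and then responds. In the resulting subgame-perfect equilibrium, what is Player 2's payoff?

Work backward from Player 2's decision.
- A: BR = c1, leader payoff -6.
- B: BR = c2, leader payoff 4.
- C: BR = c1, leader payoff -5.
- D: BR = c3, leader payoff 7.
R's induced payoffs are -6, 4, -5, 7, so R commits to D. Subgame-perfect outcome: (D, c3) with payoffs (7, 9).

9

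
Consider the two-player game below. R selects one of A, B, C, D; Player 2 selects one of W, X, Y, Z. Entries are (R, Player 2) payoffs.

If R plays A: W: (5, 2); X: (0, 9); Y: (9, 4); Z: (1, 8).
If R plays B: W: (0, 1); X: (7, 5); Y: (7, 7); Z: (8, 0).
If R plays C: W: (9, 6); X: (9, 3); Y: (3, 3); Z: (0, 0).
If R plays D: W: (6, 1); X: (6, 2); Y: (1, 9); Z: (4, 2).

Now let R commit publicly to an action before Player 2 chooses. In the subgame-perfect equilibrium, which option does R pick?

Player 2 best-responds to each possible R move:
- A: BR = X, leader payoff 0.
- B: BR = Y, leader payoff 7.
- C: BR = W, leader payoff 9.
- D: BR = Y, leader payoff 1.
R's induced payoffs are 0, 7, 9, 1, so R commits to C. Subgame-perfect outcome: (C, W) with payoffs (9, 6).

C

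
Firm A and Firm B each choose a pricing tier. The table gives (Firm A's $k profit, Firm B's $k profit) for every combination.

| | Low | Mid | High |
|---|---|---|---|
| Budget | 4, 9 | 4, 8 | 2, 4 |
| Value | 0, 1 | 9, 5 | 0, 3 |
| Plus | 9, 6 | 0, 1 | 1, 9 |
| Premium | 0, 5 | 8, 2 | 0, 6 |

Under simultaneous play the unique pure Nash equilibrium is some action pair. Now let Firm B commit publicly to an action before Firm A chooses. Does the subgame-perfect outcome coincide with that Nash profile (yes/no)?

Backward induction with Firm B moving first.
- Low: BR = Plus, leader payoff 6.
- Mid: BR = Value, leader payoff 5.
- High: BR = Budget, leader payoff 4.
Maximizing over 6, 5, 4, Firm B chooses Low. Subgame-perfect outcome: (Plus, Low) with payoffs (9, 6).
Under simultaneous play:
Firm A's best replies: Low→Plus; Mid→Value; High→Budget.
Firm B's best replies: Budget→Low; Value→Mid; Plus→High; Premium→High.
Only (Value, Mid) has each player best-responding; Nash payoffs (9, 5).
Sequential outcome (Plus, Low) differs from the Nash profile (Value, Mid).

no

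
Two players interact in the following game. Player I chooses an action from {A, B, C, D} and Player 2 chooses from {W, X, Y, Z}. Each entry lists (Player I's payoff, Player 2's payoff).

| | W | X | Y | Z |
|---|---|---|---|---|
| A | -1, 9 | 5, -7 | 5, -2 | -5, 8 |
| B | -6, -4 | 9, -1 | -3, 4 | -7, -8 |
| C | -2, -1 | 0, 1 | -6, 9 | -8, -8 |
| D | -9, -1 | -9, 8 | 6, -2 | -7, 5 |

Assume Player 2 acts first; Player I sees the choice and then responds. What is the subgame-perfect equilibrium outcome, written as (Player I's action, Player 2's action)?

(A, W)

Solve by backward induction (Player 2 leads).
- W: BR = A, leader payoff 9.
- X: BR = B, leader payoff -1.
- Y: BR = D, leader payoff -2.
- Z: BR = A, leader payoff 8.
Maximizing over 9, -1, -2, 8, Player 2 chooses W. Subgame-perfect outcome: (A, W) with payoffs (-1, 9).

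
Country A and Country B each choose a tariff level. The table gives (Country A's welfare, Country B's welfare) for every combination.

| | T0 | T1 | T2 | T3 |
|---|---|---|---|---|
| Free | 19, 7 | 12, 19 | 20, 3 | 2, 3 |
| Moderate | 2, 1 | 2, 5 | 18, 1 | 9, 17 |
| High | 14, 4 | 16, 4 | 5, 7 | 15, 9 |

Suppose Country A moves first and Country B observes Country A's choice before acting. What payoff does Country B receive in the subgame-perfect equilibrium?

Work backward from Country B's decision.
- Free: Country B compares 7, 19, 3, 3 and picks T1; Country A would get 12.
- Moderate: Country B compares 1, 5, 1, 17 and picks T3; Country A would get 9.
- High: Country B compares 4, 4, 7, 9 and picks T3; Country A would get 15.
Among 12, 9, 15, the best is 15 at High. Subgame-perfect outcome: (High, T3) with payoffs (15, 9).

9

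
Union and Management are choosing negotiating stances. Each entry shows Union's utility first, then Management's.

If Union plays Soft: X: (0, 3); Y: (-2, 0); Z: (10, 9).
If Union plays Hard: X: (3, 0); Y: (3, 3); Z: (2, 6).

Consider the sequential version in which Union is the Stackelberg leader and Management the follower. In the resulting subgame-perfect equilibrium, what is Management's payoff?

Solve by backward induction (Union leads).
- Soft → Management plays Z (best of 3, 0, 9); Union gets 10.
- Hard → Management plays Z (best of 0, 3, 6); Union gets 2.
Among 10, 2, the best is 10 at Soft. Subgame-perfect outcome: (Soft, Z) with payoffs (10, 9).

9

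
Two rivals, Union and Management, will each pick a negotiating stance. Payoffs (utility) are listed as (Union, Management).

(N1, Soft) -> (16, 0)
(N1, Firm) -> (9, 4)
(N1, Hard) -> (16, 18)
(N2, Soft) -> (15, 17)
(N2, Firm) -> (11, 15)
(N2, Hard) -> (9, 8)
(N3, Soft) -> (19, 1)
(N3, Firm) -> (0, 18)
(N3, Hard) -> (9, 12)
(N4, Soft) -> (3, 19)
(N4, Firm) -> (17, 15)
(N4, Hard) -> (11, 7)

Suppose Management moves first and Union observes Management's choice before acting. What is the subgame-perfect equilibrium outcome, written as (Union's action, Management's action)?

(N1, Hard)

Union best-responds to each possible Management move:
- Soft: Union compares 16, 15, 19, 3 and picks N3; Management would get 1.
- Firm: Union compares 9, 11, 0, 17 and picks N4; Management would get 15.
- Hard: Union compares 16, 9, 9, 11 and picks N1; Management would get 18.
Among 1, 15, 18, the best is 18 at Hard. Subgame-perfect outcome: (N1, Hard) with payoffs (16, 18).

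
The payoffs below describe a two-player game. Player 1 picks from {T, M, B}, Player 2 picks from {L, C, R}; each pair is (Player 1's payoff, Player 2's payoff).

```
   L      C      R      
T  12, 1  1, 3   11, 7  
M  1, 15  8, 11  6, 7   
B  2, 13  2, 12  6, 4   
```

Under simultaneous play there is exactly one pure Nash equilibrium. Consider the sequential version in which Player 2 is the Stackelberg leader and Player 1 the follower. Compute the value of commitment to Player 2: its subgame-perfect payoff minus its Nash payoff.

Player 1 best-responds to each possible Player 2 move:
- L: BR = T, leader payoff 1.
- C: BR = M, leader payoff 11.
- R: BR = T, leader payoff 7.
Maximizing over 1, 11, 7, Player 2 chooses C. Subgame-perfect outcome: (M, C) with payoffs (8, 11).
Under simultaneous play:
Player 1's best replies: L→T; C→M; R→T.
Player 2's best replies: T→R; M→L; B→L.
Only (T, R) has each player best-responding; Nash payoffs (11, 7).
Player 2's commitment gain: 11 − 7 = 4.

4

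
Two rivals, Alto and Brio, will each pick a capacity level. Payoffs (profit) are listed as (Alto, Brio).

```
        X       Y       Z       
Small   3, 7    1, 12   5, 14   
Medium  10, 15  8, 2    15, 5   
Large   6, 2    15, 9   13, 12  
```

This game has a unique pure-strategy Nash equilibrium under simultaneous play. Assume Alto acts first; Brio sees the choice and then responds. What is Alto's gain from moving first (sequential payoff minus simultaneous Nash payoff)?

Brio best-responds to each possible Alto move:
- Small: Brio compares 7, 12, 14 and picks Z; Alto would get 5.
- Medium: Brio compares 15, 2, 5 and picks X; Alto would get 10.
- Large: Brio compares 2, 9, 12 and picks Z; Alto would get 13.
Maximizing over 5, 10, 13, Alto chooses Large. Subgame-perfect outcome: (Large, Z) with payoffs (13, 12).
Now find the simultaneous Nash equilibrium.
Alto's best replies: X→Medium; Y→Large; Z→Medium.
Brio's best replies: Small→Z; Medium→X; Large→Z.
The unique mutual best reply is (Medium, X), giving (10, 15).
Alto's commitment gain: 13 − 10 = 3.

3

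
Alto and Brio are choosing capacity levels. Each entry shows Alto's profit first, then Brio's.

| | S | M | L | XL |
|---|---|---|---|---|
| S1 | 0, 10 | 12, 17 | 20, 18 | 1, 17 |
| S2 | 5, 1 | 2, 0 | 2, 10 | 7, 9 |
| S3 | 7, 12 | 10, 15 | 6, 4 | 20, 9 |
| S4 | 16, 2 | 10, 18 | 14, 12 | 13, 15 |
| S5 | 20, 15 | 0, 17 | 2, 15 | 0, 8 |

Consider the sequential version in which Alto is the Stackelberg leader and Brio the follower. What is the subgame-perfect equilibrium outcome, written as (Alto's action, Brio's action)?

(S1, L)

Work backward from Brio's decision.
- S1: Brio compares 10, 17, 18, 17 and picks L; Alto would get 20.
- S2: Brio compares 1, 0, 10, 9 and picks L; Alto would get 2.
- S3: Brio compares 12, 15, 4, 9 and picks M; Alto would get 10.
- S4: Brio compares 2, 18, 12, 15 and picks M; Alto would get 10.
- S5: Brio compares 15, 17, 15, 8 and picks M; Alto would get 0.
Among 20, 2, 10, 10, 0, the best is 20 at S1. Subgame-perfect outcome: (S1, L) with payoffs (20, 18).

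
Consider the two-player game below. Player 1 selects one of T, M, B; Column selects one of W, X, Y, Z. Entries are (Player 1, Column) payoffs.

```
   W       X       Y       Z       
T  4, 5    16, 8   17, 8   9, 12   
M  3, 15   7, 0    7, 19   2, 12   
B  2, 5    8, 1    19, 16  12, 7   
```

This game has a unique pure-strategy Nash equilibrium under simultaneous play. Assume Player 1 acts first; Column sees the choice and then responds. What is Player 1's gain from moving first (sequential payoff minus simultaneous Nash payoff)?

0

Backward induction with Player 1 moving first.
- T: BR = Z, leader payoff 9.
- M: BR = Y, leader payoff 7.
- B: BR = Y, leader payoff 19.
Among 9, 7, 19, the best is 19 at B. Subgame-perfect outcome: (B, Y) with payoffs (19, 16).
For the simultaneous game, intersect best replies.
Player 1's best replies: W→T; X→T; Y→B; Z→B.
Column's best replies: T→Z; M→Y; B→Y.
The unique mutual best reply is (B, Y), giving (19, 16).
Player 1's commitment gain: 19 − 19 = 0.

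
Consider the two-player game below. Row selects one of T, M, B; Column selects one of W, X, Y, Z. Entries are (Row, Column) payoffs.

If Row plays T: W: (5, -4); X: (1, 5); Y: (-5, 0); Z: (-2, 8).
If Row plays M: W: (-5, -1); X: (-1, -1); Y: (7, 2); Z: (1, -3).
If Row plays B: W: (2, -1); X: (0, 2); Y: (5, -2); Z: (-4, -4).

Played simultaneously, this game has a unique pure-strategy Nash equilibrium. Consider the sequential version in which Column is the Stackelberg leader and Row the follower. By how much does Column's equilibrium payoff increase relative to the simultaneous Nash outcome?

Solve by backward induction (Column leads).
- W: BR = T, leader payoff -4.
- X: BR = T, leader payoff 5.
- Y: BR = M, leader payoff 2.
- Z: BR = M, leader payoff -3.
Among -4, 5, 2, -3, the best is 5 at X. Subgame-perfect outcome: (T, X) with payoffs (1, 5).
Now find the simultaneous Nash equilibrium.
Row's best replies: W→T; X→T; Y→M; Z→M.
Column's best replies: T→Z; M→Y; B→X.
The unique mutual best reply is (M, Y), giving (7, 2).
Column's commitment gain: 5 − 2 = 3.

3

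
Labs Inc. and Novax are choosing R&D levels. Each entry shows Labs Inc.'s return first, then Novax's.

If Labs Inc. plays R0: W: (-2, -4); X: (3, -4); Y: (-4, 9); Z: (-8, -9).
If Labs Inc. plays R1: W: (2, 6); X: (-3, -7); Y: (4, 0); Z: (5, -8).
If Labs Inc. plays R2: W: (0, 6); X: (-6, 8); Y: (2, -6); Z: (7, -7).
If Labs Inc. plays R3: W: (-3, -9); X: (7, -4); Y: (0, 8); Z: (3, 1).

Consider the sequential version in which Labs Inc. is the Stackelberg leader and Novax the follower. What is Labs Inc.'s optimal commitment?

R1

Backward induction with Labs Inc. moving first.
- R0 → Novax plays Y (best of -4, -4, 9, -9); Labs Inc. gets -4.
- R1 → Novax plays W (best of 6, -7, 0, -8); Labs Inc. gets 2.
- R2 → Novax plays X (best of 6, 8, -6, -7); Labs Inc. gets -6.
- R3 → Novax plays Y (best of -9, -4, 8, 1); Labs Inc. gets 0.
Maximizing over -4, 2, -6, 0, Labs Inc. chooses R1. Subgame-perfect outcome: (R1, W) with payoffs (2, 6).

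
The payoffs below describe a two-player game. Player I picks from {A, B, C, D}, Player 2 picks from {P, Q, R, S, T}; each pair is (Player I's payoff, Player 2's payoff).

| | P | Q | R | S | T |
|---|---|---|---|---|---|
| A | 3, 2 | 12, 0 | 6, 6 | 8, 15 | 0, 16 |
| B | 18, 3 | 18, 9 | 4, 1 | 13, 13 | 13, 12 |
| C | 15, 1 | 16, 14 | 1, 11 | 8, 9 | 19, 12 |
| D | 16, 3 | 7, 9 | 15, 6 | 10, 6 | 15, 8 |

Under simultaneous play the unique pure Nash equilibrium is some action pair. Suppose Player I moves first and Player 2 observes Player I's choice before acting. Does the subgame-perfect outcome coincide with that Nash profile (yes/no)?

Backward induction with Player I moving first.
- A → Player 2 plays T (best of 2, 0, 6, 15, 16); Player I gets 0.
- B → Player 2 plays S (best of 3, 9, 1, 13, 12); Player I gets 13.
- C → Player 2 plays Q (best of 1, 14, 11, 9, 12); Player I gets 16.
- D → Player 2 plays Q (best of 3, 9, 6, 6, 8); Player I gets 7.
Player I's induced payoffs are 0, 13, 16, 7, so Player I commits to C. Subgame-perfect outcome: (C, Q) with payoffs (16, 14).
Under simultaneous play:
Player I's best replies: P→B; Q→B; R→D; S→B; T→C.
Player 2's best replies: A→T; B→S; C→Q; D→Q.
Only (B, S) has each player best-responding; Nash payoffs (13, 13).
Sequential outcome (C, Q) differs from the Nash profile (B, S).

no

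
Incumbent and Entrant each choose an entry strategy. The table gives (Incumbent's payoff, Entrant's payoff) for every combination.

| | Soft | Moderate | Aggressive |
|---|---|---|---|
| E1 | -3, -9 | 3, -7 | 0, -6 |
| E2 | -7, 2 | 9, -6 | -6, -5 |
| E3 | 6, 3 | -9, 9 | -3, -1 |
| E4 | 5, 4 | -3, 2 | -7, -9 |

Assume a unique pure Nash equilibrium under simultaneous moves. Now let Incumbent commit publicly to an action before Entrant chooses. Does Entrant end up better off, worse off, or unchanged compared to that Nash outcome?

better off

Entrant best-responds to each possible Incumbent move:
- E1: Entrant compares -9, -7, -6 and picks Aggressive; Incumbent would get 0.
- E2: Entrant compares 2, -6, -5 and picks Soft; Incumbent would get -7.
- E3: Entrant compares 3, 9, -1 and picks Moderate; Incumbent would get -9.
- E4: Entrant compares 4, 2, -9 and picks Soft; Incumbent would get 5.
Maximizing over 0, -7, -9, 5, Incumbent chooses E4. Subgame-perfect outcome: (E4, Soft) with payoffs (5, 4).
For the simultaneous game, intersect best replies.
Incumbent's best replies: Soft→E3; Moderate→E2; Aggressive→E1.
Entrant's best replies: E1→Aggressive; E2→Soft; E3→Moderate; E4→Soft.
Only (E1, Aggressive) has each player best-responding; Nash payoffs (0, -6).
Entrant earns 4 sequentially versus -6 at the Nash outcome: better off.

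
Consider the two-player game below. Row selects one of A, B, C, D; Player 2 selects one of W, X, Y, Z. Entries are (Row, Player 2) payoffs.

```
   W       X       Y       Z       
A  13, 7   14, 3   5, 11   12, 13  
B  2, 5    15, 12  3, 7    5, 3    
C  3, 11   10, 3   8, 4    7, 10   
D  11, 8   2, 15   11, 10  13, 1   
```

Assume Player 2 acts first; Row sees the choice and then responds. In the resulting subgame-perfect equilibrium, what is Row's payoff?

15

Solve by backward induction (Player 2 leads).
- W: BR = A, leader payoff 7.
- X: BR = B, leader payoff 12.
- Y: BR = D, leader payoff 10.
- Z: BR = D, leader payoff 1.
Player 2's induced payoffs are 7, 12, 10, 1, so Player 2 commits to X. Subgame-perfect outcome: (B, X) with payoffs (15, 12).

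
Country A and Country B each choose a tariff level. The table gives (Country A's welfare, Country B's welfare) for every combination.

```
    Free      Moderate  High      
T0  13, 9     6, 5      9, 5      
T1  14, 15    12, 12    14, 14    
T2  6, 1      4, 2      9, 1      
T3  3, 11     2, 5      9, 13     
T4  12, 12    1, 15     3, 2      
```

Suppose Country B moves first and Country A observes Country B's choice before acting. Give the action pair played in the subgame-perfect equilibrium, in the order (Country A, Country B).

(T1, Free)

Country A best-responds to each possible Country B move:
- Free → Country A plays T1 (best of 13, 14, 6, 3, 12); Country B gets 15.
- Moderate → Country A plays T1 (best of 6, 12, 4, 2, 1); Country B gets 12.
- High → Country A plays T1 (best of 9, 14, 9, 9, 3); Country B gets 14.
Country B's induced payoffs are 15, 12, 14, so Country B commits to Free. Subgame-perfect outcome: (T1, Free) with payoffs (14, 15).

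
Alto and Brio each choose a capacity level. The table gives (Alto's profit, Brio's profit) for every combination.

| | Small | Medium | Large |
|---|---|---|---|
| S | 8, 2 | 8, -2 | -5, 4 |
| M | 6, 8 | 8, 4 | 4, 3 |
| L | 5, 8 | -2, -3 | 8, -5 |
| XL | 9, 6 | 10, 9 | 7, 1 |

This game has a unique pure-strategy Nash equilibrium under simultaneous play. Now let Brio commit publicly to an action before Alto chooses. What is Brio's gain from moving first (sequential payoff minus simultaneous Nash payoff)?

Solve by backward induction (Brio leads).
- Small: Alto compares 8, 6, 5, 9 and picks XL; Brio would get 6.
- Medium: Alto compares 8, 8, -2, 10 and picks XL; Brio would get 9.
- Large: Alto compares -5, 4, 8, 7 and picks L; Brio would get -5.
Maximizing over 6, 9, -5, Brio chooses Medium. Subgame-perfect outcome: (XL, Medium) with payoffs (10, 9).
Under simultaneous play:
Alto's best replies: Small→XL; Medium→XL; Large→L.
Brio's best replies: S→Large; M→Small; L→Small; XL→Medium.
The unique mutual best reply is (XL, Medium), giving (10, 9).
Brio's commitment gain: 9 − 9 = 0.

0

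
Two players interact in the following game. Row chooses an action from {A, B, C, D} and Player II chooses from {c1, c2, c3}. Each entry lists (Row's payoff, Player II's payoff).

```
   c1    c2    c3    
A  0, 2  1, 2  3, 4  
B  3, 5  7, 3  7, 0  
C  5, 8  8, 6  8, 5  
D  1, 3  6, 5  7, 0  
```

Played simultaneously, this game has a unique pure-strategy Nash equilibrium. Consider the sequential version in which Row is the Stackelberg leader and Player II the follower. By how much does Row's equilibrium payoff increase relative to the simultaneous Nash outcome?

1

Backward induction with Row moving first.
- A: BR = c3, leader payoff 3.
- B: BR = c1, leader payoff 3.
- C: BR = c1, leader payoff 5.
- D: BR = c2, leader payoff 6.
Maximizing over 3, 3, 5, 6, Row chooses D. Subgame-perfect outcome: (D, c2) with payoffs (6, 5).
For the simultaneous game, intersect best replies.
Row's best replies: c1→C; c2→C; c3→C.
Player II's best replies: A→c3; B→c1; C→c1; D→c2.
The unique mutual best reply is (C, c1), giving (5, 8).
Row's commitment gain: 6 − 5 = 1.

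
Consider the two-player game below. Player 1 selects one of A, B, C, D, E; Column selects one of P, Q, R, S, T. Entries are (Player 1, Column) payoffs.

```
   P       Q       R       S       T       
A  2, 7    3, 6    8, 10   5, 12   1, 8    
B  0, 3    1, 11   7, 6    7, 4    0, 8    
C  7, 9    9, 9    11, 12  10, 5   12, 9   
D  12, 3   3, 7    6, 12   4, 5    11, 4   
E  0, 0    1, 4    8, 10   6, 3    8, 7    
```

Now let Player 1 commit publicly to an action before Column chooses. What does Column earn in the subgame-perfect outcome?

12

Solve by backward induction (Player 1 leads).
- A → Column plays S (best of 7, 6, 10, 12, 8); Player 1 gets 5.
- B → Column plays Q (best of 3, 11, 6, 4, 8); Player 1 gets 1.
- C → Column plays R (best of 9, 9, 12, 5, 9); Player 1 gets 11.
- D → Column plays R (best of 3, 7, 12, 5, 4); Player 1 gets 6.
- E → Column plays R (best of 0, 4, 10, 3, 7); Player 1 gets 8.
Among 5, 1, 11, 6, 8, the best is 11 at C. Subgame-perfect outcome: (C, R) with payoffs (11, 12).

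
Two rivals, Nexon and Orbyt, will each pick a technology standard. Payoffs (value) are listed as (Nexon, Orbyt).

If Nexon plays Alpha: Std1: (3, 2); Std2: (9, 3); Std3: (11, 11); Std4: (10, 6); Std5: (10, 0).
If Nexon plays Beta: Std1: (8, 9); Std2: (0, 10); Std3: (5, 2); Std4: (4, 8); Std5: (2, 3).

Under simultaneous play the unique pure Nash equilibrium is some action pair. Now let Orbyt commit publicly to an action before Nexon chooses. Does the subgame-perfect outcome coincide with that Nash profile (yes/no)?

yes

Nexon best-responds to each possible Orbyt move:
- Std1: BR = Beta, leader payoff 9.
- Std2: BR = Alpha, leader payoff 3.
- Std3: BR = Alpha, leader payoff 11.
- Std4: BR = Alpha, leader payoff 6.
- Std5: BR = Alpha, leader payoff 0.
Maximizing over 9, 3, 11, 6, 0, Orbyt chooses Std3. Subgame-perfect outcome: (Alpha, Std3) with payoffs (11, 11).
For the simultaneous game, intersect best replies.
Nexon's best replies: Std1→Beta; Std2→Alpha; Std3→Alpha; Std4→Alpha; Std5→Alpha.
Orbyt's best replies: Alpha→Std3; Beta→Std2.
The unique mutual best reply is (Alpha, Std3), giving (11, 11).
Sequential outcome (Alpha, Std3) coincides with the Nash profile (Alpha, Std3).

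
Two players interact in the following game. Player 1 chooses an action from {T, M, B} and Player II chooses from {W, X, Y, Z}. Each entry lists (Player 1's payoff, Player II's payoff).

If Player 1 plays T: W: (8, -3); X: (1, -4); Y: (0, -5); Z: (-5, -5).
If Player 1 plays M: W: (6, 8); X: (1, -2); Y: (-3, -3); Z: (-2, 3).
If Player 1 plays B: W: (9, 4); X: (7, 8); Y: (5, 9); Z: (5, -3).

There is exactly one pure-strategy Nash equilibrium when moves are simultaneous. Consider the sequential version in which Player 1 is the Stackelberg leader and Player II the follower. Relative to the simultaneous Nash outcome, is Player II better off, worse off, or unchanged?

Backward induction with Player 1 moving first.
- T: Player II compares -3, -4, -5, -5 and picks W; Player 1 would get 8.
- M: Player II compares 8, -2, -3, 3 and picks W; Player 1 would get 6.
- B: Player II compares 4, 8, 9, -3 and picks Y; Player 1 would get 5.
Among 8, 6, 5, the best is 8 at T. Subgame-perfect outcome: (T, W) with payoffs (8, -3).
For the simultaneous game, intersect best replies.
Player 1's best replies: W→B; X→B; Y→B; Z→B.
Player II's best replies: T→W; M→W; B→Y.
The unique mutual best reply is (B, Y), giving (5, 9).
Player II earns -3 sequentially versus 9 at the Nash outcome: worse off.

worse off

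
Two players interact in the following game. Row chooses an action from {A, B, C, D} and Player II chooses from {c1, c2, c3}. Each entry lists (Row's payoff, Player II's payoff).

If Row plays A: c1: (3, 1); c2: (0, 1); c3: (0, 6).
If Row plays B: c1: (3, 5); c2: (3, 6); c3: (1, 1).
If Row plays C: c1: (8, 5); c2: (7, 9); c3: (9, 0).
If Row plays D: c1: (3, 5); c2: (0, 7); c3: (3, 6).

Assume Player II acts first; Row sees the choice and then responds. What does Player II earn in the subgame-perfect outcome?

9

Work backward from Row's decision.
- c1 → Row plays C (best of 3, 3, 8, 3); Player II gets 5.
- c2 → Row plays C (best of 0, 3, 7, 0); Player II gets 9.
- c3 → Row plays C (best of 0, 1, 9, 3); Player II gets 0.
Maximizing over 5, 9, 0, Player II chooses c2. Subgame-perfect outcome: (C, c2) with payoffs (7, 9).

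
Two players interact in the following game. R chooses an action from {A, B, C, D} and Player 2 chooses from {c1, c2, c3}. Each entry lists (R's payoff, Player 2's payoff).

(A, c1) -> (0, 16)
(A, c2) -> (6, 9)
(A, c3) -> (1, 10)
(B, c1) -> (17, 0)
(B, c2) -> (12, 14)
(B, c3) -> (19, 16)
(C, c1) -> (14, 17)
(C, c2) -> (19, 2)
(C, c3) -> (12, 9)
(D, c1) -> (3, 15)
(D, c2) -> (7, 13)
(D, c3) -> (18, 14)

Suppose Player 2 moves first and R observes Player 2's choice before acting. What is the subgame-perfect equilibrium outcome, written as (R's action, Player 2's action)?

R best-responds to each possible Player 2 move:
- c1: BR = B, leader payoff 0.
- c2: BR = C, leader payoff 2.
- c3: BR = B, leader payoff 16.
Player 2's induced payoffs are 0, 2, 16, so Player 2 commits to c3. Subgame-perfect outcome: (B, c3) with payoffs (19, 16).

(B, c3)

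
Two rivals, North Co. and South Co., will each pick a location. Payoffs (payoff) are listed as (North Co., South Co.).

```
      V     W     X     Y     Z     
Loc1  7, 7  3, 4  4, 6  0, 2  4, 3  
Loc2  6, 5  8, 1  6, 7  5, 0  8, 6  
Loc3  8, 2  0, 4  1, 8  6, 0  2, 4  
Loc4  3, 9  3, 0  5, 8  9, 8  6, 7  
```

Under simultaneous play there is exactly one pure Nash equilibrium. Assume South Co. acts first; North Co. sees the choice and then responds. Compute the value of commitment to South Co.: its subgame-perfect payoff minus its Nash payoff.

Solve by backward induction (South Co. leads).
- V: North Co. compares 7, 6, 8, 3 and picks Loc3; South Co. would get 2.
- W: North Co. compares 3, 8, 0, 3 and picks Loc2; South Co. would get 1.
- X: North Co. compares 4, 6, 1, 5 and picks Loc2; South Co. would get 7.
- Y: North Co. compares 0, 5, 6, 9 and picks Loc4; South Co. would get 8.
- Z: North Co. compares 4, 8, 2, 6 and picks Loc2; South Co. would get 6.
Among 2, 1, 7, 8, 6, the best is 8 at Y. Subgame-perfect outcome: (Loc4, Y) with payoffs (9, 8).
Under simultaneous play:
North Co.'s best replies: V→Loc3; W→Loc2; X→Loc2; Y→Loc4; Z→Loc2.
South Co.'s best replies: Loc1→V; Loc2→X; Loc3→X; Loc4→V.
The unique mutual best reply is (Loc2, X), giving (6, 7).
South Co.'s commitment gain: 8 − 7 = 1.

1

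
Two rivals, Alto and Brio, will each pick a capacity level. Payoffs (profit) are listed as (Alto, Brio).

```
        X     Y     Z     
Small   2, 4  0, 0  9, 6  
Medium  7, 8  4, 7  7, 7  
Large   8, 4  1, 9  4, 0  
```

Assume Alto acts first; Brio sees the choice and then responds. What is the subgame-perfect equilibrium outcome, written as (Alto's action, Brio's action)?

(Small, Z)

Solve by backward induction (Alto leads).
- Small: Brio compares 4, 0, 6 and picks Z; Alto would get 9.
- Medium: Brio compares 8, 7, 7 and picks X; Alto would get 7.
- Large: Brio compares 4, 9, 0 and picks Y; Alto would get 1.
Maximizing over 9, 7, 1, Alto chooses Small. Subgame-perfect outcome: (Small, Z) with payoffs (9, 6).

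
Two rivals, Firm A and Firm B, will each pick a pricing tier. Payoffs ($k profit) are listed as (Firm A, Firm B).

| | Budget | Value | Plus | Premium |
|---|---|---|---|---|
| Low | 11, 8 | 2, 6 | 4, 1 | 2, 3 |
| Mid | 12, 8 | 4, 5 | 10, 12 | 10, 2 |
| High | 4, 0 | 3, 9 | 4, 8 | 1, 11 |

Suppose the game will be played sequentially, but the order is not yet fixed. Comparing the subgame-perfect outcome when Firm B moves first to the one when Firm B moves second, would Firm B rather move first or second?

If Firm A leads: Firm B's best replies are Low→Budget, Mid→Plus, High→Premium; Firm A's induced payoffs 11, 10, 1; outcome (Low, Budget), payoffs (11, 8).
If Firm B leads: Firm A's best replies are Budget→Mid, Value→Mid, Plus→Mid, Premium→Mid; Firm B's induced payoffs 8, 5, 12, 2; outcome (Mid, Plus), payoffs (10, 12).
Firm B gets 12 moving first and 8 moving second, so Firm B prefers to move first.

first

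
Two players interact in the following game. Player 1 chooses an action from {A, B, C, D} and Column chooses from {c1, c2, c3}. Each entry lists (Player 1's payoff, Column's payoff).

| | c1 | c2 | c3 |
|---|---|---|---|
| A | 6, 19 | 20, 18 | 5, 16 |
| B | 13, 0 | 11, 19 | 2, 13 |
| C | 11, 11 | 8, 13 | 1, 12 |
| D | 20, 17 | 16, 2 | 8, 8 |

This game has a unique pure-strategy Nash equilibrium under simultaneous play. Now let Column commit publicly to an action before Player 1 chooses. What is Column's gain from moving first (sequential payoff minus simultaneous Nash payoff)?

1

Work backward from Player 1's decision.
- c1: BR = D, leader payoff 17.
- c2: BR = A, leader payoff 18.
- c3: BR = D, leader payoff 8.
Column's induced payoffs are 17, 18, 8, so Column commits to c2. Subgame-perfect outcome: (A, c2) with payoffs (20, 18).
For the simultaneous game, intersect best replies.
Player 1's best replies: c1→D; c2→A; c3→D.
Column's best replies: A→c1; B→c2; C→c2; D→c1.
Only (D, c1) has each player best-responding; Nash payoffs (20, 17).
Column's commitment gain: 18 − 17 = 1.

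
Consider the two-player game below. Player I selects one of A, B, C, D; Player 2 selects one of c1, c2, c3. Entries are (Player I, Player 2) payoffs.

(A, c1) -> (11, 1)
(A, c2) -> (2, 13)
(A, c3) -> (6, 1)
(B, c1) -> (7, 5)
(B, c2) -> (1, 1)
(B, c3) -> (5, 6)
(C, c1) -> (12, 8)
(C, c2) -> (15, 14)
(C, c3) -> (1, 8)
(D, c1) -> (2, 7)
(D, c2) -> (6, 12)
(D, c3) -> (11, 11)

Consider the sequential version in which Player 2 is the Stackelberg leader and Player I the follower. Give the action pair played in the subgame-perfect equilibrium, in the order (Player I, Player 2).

(C, c2)

Solve by backward induction (Player 2 leads).
- c1: Player I compares 11, 7, 12, 2 and picks C; Player 2 would get 8.
- c2: Player I compares 2, 1, 15, 6 and picks C; Player 2 would get 14.
- c3: Player I compares 6, 5, 1, 11 and picks D; Player 2 would get 11.
Player 2's induced payoffs are 8, 14, 11, so Player 2 commits to c2. Subgame-perfect outcome: (C, c2) with payoffs (15, 14).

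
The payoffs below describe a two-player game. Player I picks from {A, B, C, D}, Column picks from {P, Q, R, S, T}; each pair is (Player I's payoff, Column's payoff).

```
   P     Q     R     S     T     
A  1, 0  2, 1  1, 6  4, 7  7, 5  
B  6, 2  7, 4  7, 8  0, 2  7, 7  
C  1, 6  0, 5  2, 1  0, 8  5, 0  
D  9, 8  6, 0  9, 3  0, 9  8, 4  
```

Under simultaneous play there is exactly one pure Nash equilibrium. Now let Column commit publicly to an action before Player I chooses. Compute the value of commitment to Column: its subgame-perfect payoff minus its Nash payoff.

Work backward from Player I's decision.
- P → Player I plays D (best of 1, 6, 1, 9); Column gets 8.
- Q → Player I plays B (best of 2, 7, 0, 6); Column gets 4.
- R → Player I plays D (best of 1, 7, 2, 9); Column gets 3.
- S → Player I plays A (best of 4, 0, 0, 0); Column gets 7.
- T → Player I plays D (best of 7, 7, 5, 8); Column gets 4.
Among 8, 4, 3, 7, 4, the best is 8 at P. Subgame-perfect outcome: (D, P) with payoffs (9, 8).
Now find the simultaneous Nash equilibrium.
Player I's best replies: P→D; Q→B; R→D; S→A; T→D.
Column's best replies: A→S; B→R; C→S; D→S.
Only (A, S) has each player best-responding; Nash payoffs (4, 7).
Column's commitment gain: 8 − 7 = 1.

1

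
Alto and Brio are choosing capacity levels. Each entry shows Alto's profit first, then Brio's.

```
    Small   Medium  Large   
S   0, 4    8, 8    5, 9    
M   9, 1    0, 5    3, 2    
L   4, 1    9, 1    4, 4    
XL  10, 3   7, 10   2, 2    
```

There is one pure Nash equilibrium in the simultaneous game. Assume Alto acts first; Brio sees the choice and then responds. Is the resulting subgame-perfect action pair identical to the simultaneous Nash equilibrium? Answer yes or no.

no

Work backward from Brio's decision.
- S: Brio compares 4, 8, 9 and picks Large; Alto would get 5.
- M: Brio compares 1, 5, 2 and picks Medium; Alto would get 0.
- L: Brio compares 1, 1, 4 and picks Large; Alto would get 4.
- XL: Brio compares 3, 10, 2 and picks Medium; Alto would get 7.
Alto's induced payoffs are 5, 0, 4, 7, so Alto commits to XL. Subgame-perfect outcome: (XL, Medium) with payoffs (7, 10).
Now find the simultaneous Nash equilibrium.
Alto's best replies: Small→XL; Medium→L; Large→S.
Brio's best replies: S→Large; M→Medium; L→Large; XL→Medium.
Only (S, Large) has each player best-responding; Nash payoffs (5, 9).
Sequential outcome (XL, Medium) differs from the Nash profile (S, Large).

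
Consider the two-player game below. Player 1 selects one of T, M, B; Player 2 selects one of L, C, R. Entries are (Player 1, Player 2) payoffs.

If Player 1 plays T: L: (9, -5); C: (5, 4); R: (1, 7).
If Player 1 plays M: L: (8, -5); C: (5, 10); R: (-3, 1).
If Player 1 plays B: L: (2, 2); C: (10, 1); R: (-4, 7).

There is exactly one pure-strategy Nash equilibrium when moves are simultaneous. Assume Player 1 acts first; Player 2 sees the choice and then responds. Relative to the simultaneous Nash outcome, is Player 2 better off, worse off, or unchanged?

Player 2 best-responds to each possible Player 1 move:
- T: Player 2 compares -5, 4, 7 and picks R; Player 1 would get 1.
- M: Player 2 compares -5, 10, 1 and picks C; Player 1 would get 5.
- B: Player 2 compares 2, 1, 7 and picks R; Player 1 would get -4.
Player 1's induced payoffs are 1, 5, -4, so Player 1 commits to M. Subgame-perfect outcome: (M, C) with payoffs (5, 10).
Under simultaneous play:
Player 1's best replies: L→T; C→B; R→T.
Player 2's best replies: T→R; M→C; B→R.
The unique mutual best reply is (T, R), giving (1, 7).
Player 2 earns 10 sequentially versus 7 at the Nash outcome: better off.

better off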